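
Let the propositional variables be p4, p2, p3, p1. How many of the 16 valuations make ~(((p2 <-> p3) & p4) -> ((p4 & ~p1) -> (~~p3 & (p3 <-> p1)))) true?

Initial set: {~(((p2 <-> p3) & p4) -> ((p4 & ~p1) -> (~~p3 & (p3 <-> p1))))}.
~(((p2 <-> p3) & p4) -> ((p4 & ~p1) -> (~~p3 & (p3 <-> p1)))): α-rule — add ((p2 <-> p3) & p4), ~((p4 & ~p1) -> (~~p3 & (p3 <-> p1))).
((p2 <-> p3) & p4): α-rule — add (p2 <-> p3), p4.
~((p4 & ~p1) -> (~~p3 & (p3 <-> p1))): α-rule — add (p4 & ~p1), ~(~~p3 & (p3 <-> p1)).
(p4 & ~p1): α-rule — add p4, ~p1.
(p2 <-> p3): β-rule — branch into p2, p3  //  ~p2, ~p3.
  branch 1 (add p2, p3):
    ~(~~p3 & (p3 <-> p1)): β-rule — branch into ~~~p3  //  ~(p3 <-> p1).
      branch 1.1 (add ~~~p3):
        ~~~p3: drop double negation, giving ~p3.
        × closes — contains both p3 and ~p3.
      branch 1.2 (add ~(p3 <-> p1)):
        ~(p3 <-> p1): β-rule — branch into p3, ~p1  //  ~p3, p1.
          branch 1.2.1 (add p3, ~p1):
            ○ open, literals {p1=F, p2=T, p3=T, p4=T}.
          branch 1.2.2 (add ~p3, p1):
            × closes — contains both p3 and ~p3.
  branch 2 (add ~p2, ~p3):
    ~(~~p3 & (p3 <-> p1)): β-rule — branch into ~~~p3  //  ~(p3 <-> p1).
      branch 2.1 (add ~~~p3):
        ~~~p3: drop double negation, giving ~p3.
        ○ open, literals {p1=F, p2=F, p3=F, p4=T}.
      branch 2.2 (add ~(p3 <-> p1)):
        ~(p3 <-> p1): β-rule — branch into p3, ~p1  //  ~p3, p1.
          branch 2.2.1 (add p3, ~p1):
            × closes — contains both p3 and ~p3.
          branch 2.2.2 (add ~p3, p1):
            × closes — contains both p1 and ~p1.
4 branches closed, 2 open.
Each open branch fixes some atoms; the unmentioned ones are free. Counting distinct full assignments: branch {p1=F, p2=T, p3=T, p4=T} (none free) contributes 1 new; branch {p1=F, p2=F, p3=F, p4=T} (none free) contributes 1 new. Total: 2.

2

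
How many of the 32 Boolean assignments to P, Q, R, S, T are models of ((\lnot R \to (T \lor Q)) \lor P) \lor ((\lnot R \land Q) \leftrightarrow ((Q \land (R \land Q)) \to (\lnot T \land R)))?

Initial set: {T (((\lnot R \to (T \lor Q)) \lor P) \lor ((\lnot R \land Q) \leftrightarrow ((Q \land (R \land Q)) \to (\lnot T \land R))))}.
T (((\lnot R \to (T \lor Q)) \lor P) \lor ((\lnot R \land Q) \leftrightarrow ((Q \land (R \land Q)) \to (\lnot T \land R)))): β-rule — branch into T ((\lnot R \to (T \lor Q)) \lor P)  //  T ((\lnot R \land Q) \leftrightarrow ((Q \land (R \land Q)) \to (\lnot T \land R))).
  branch 1 (add T ((\lnot R \to (T \lor Q)) \lor P)):
    T ((\lnot R \to (T \lor Q)) \lor P): β-rule — branch into T (\lnot R \to (T \lor Q))  //  T P.
      branch 1.1 (add T (\lnot R \to (T \lor Q))):
        T (\lnot R \to (T \lor Q)): β-rule — branch into F \lnot R  //  T (T \lor Q).
          branch 1.1.1 (add F \lnot R):
            ○ open, literals {R=true}.
          branch 1.1.2 (add T (T \lor Q)):
            T (T \lor Q): β-rule — branch into T T  //  T Q.
              branch 1.1.2.1 (add T T):
                ○ open, literals {T=true}.
              branch 1.1.2.2 (add T Q):
                ○ open, literals {Q=true}.
      branch 1.2 (add T P):
        ○ open, literals {P=true}.
  branch 2 (add T ((\lnot R \land Q) \leftrightarrow ((Q \land (R \land Q)) \to (\lnot T \land R)))):
    T ((\lnot R \land Q) \leftrightarrow ((Q \land (R \land Q)) \to (\lnot T \land R))): β-rule — branch into T (\lnot R \land Q), T ((Q \land (R \land Q)) \to (\lnot T \land R))  //  F (\lnot R \land Q), F ((Q \land (R \land Q)) \to (\lnot T \land R)).
      branch 2.1 (add T (\lnot R \land Q), T ((Q \land (R \land Q)) \to (\lnot T \land R))):
        T (\lnot R \land Q): α-rule — add T \lnot R, T Q.
        T ((Q \land (R \land Q)) \to (\lnot T \land R)): β-rule — branch into F (Q \land (R \land Q))  //  T (\lnot T \land R).
          branch 2.1.1 (add F (Q \land (R \land Q))):
            F (Q \land (R \land Q)): β-rule — branch into F Q  //  F (R \land Q).
              branch 2.1.1.1 (add F Q):
                × closes — contains both Q and \lnot Q.
              branch 2.1.1.2 (add F (R \land Q)):
                F (R \land Q): β-rule — branch into F R  //  F Q.
                  branch 2.1.1.2.1 (add F R):
                    ○ open, literals {Q=true, R=false}.
                  branch 2.1.1.2.2 (add F Q):
                    × closes — contains both Q and \lnot Q.
          branch 2.1.2 (add T (\lnot T \land R)):
            T (\lnot T \land R): α-rule — add T \lnot T, T R.
            × closes — contains both R and \lnot R.
      branch 2.2 (add F (\lnot R \land Q), F ((Q \land (R \land Q)) \to (\lnot T \land R))):
        F ((Q \land (R \land Q)) \to (\lnot T \land R)): α-rule — add T (Q \land (R \land Q)), F (\lnot T \land R).
        T (Q \land (R \land Q)): α-rule — add T Q, T (R \land Q).
        T (R \land Q): α-rule — add T R, T Q.
        F (\lnot R \land Q): β-rule — branch into F \lnot R  //  F Q.
          branch 2.2.1 (add F \lnot R):
            F (\lnot T \land R): β-rule — branch into F \lnot T  //  F R.
              branch 2.2.1.1 (add F \lnot T):
                ○ open, literals {Q=true, R=true, T=true}.
              branch 2.2.1.2 (add F R):
                × closes — contains both R and \lnot R.
          branch 2.2.2 (add F Q):
            × closes — contains both Q and \lnot Q.
5 branches closed, 6 open.
Each open branch fixes some atoms; the unmentioned ones are free. Counting distinct full assignments: branch {R=true} (P, Q, S, T) contributes 16 new; branch {T=true} (P, Q, R, S) contributes 8 new; branch {Q=true} (P, R, S, T) contributes 4 new; branch {P=true} (Q, R, S, T) contributes 2 new; branch {Q=true, R=false} (P, S, T) contributes 0 new; branch {Q=true, R=true, T=true} (P, S) contributes 0 new. Total: 30.

30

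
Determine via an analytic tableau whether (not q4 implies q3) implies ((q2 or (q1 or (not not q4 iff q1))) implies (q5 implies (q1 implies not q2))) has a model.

Satisfiable

Initial set: {((not q4 implies q3) implies ((q2 or (q1 or (not not q4 iff q1))) implies (q5 implies (q1 implies not q2))))}.
((not q4 implies q3) implies ((q2 or (q1 or (not not q4 iff q1))) implies (q5 implies (q1 implies not q2)))): β-rule — branch into not (not q4 implies q3)  //  ((q2 or (q1 or (not not q4 iff q1))) implies (q5 implies (q1 implies not q2))).
  branch 1 (add not (not q4 implies q3)):
    not (not q4 implies q3): α-rule — add not q4, not q3.
    ○ open, literals {q3=F, q4=F}.
  branch 2 (add ((q2 or (q1 or (not not q4 iff q1))) implies (q5 implies (q1 implies not q2)))):
    ((q2 or (q1 or (not not q4 iff q1))) implies (q5 implies (q1 implies not q2))): β-rule — branch into not (q2 or (q1 or (not not q4 iff q1)))  //  (q5 implies (q1 implies not q2)).
      branch 2.1 (add not (q2 or (q1 or (not not q4 iff q1)))):
        not (q2 or (q1 or (not not q4 iff q1))): α-rule — add not q2, not (q1 or (not not q4 iff q1)).
        not (q1 or (not not q4 iff q1)): α-rule — add not q1, not (not not q4 iff q1).
        not (not not q4 iff q1): β-rule — branch into not not q4, not q1  //  not not not q4, q1.
          branch 2.1.1 (add not not q4, not q1):
            not not q4: drop double negation, giving q4.
            ○ open, literals {q1=F, q2=F, q4=T}.
          branch 2.1.2 (add not not not q4, q1):
            × closes — contains both q1 and not q1.
      branch 2.2 (add (q5 implies (q1 implies not q2))):
        (q5 implies (q1 implies not q2)): β-rule — branch into not q5  //  (q1 implies not q2).
          branch 2.2.1 (add not q5):
            ○ open, literals {q5=F}.
          branch 2.2.2 (add (q1 implies not q2)):
            (q1 implies not q2): β-rule — branch into not q1  //  not q2.
              branch 2.2.2.1 (add not q1):
                ○ open, literals {q1=F}.
              branch 2.2.2.2 (add not q2):
                ○ open, literals {q2=F}.
1 branch closed, 5 open.
An open branch gives a satisfying assignment: q3=F, q4=F.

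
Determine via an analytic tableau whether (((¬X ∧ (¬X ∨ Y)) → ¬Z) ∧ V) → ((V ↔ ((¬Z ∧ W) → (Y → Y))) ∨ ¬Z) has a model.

Initial set: {((((¬X ∧ (¬X ∨ Y)) → ¬Z) ∧ V) → ((V ↔ ((¬Z ∧ W) → (Y → Y))) ∨ ¬Z))}.
((((¬X ∧ (¬X ∨ Y)) → ¬Z) ∧ V) → ((V ↔ ((¬Z ∧ W) → (Y → Y))) ∨ ¬Z)): β-rule — branch into ¬(((¬X ∧ (¬X ∨ Y)) → ¬Z) ∧ V)  //  ((V ↔ ((¬Z ∧ W) → (Y → Y))) ∨ ¬Z).
  branch 1 (add ¬(((¬X ∧ (¬X ∨ Y)) → ¬Z) ∧ V)):
    ¬(((¬X ∧ (¬X ∨ Y)) → ¬Z) ∧ V): β-rule — branch into ¬((¬X ∧ (¬X ∨ Y)) → ¬Z)  //  ¬V.
      branch 1.1 (add ¬((¬X ∧ (¬X ∨ Y)) → ¬Z)):
        ¬((¬X ∧ (¬X ∨ Y)) → ¬Z): α-rule — add (¬X ∧ (¬X ∨ Y)), ¬¬Z.
        (¬X ∧ (¬X ∨ Y)): α-rule — add ¬X, (¬X ∨ Y).
        (¬X ∨ Y): β-rule — branch into ¬X  //  Y.
          branch 1.1.1 (add ¬X):
            ○ open, literals {X=false, Z=true}.
          branch 1.1.2 (add Y):
            ○ open, literals {X=false, Y=true, Z=true}.
      branch 1.2 (add ¬V):
        ○ open, literals {V=false}.
  branch 2 (add ((V ↔ ((¬Z ∧ W) → (Y → Y))) ∨ ¬Z)):
    ((V ↔ ((¬Z ∧ W) → (Y → Y))) ∨ ¬Z): β-rule — branch into (V ↔ ((¬Z ∧ W) → (Y → Y)))  //  ¬Z.
      branch 2.1 (add (V ↔ ((¬Z ∧ W) → (Y → Y)))):
        (V ↔ ((¬Z ∧ W) → (Y → Y))): β-rule — branch into V, ((¬Z ∧ W) → (Y → Y))  //  ¬V, ¬((¬Z ∧ W) → (Y → Y)).
          branch 2.1.1 (add V, ((¬Z ∧ W) → (Y → Y))):
            ((¬Z ∧ W) → (Y → Y)): β-rule — branch into ¬(¬Z ∧ W)  //  (Y → Y).
              branch 2.1.1.1 (add ¬(¬Z ∧ W)):
                ¬(¬Z ∧ W): β-rule — branch into ¬¬Z  //  ¬W.
                  branch 2.1.1.1.1 (add ¬¬Z):
                    ○ open, literals {V=true, Z=true}.
                  branch 2.1.1.1.2 (add ¬W):
                    ○ open, literals {V=true, W=false}.
              branch 2.1.1.2 (add (Y → Y)):
                (Y → Y): β-rule — branch into ¬Y  //  Y.
                  branch 2.1.1.2.1 (add ¬Y):
                    ○ open, literals {V=true, Y=false}.
                  branch 2.1.1.2.2 (add Y):
                    ○ open, literals {V=true, Y=true}.
          branch 2.1.2 (add ¬V, ¬((¬Z ∧ W) → (Y → Y))):
            ¬((¬Z ∧ W) → (Y → Y)): α-rule — add (¬Z ∧ W), ¬(Y → Y).
            (¬Z ∧ W): α-rule — add ¬Z, W.
            ¬(Y → Y): α-rule — add Y, ¬Y.
            × closes — contains both Y and ¬Y.
      branch 2.2 (add ¬Z):
        ○ open, literals {Z=false}.
1 branch closed, 8 open.
An open branch gives a satisfying assignment: X=false, Z=true.

Satisfiable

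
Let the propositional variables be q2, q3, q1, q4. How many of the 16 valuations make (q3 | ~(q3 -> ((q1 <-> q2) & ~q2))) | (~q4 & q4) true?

8

Initial set: {((q3 | ~(q3 -> ((q1 <-> q2) & ~q2))) | (~q4 & q4))}.
((q3 | ~(q3 -> ((q1 <-> q2) & ~q2))) | (~q4 & q4)): β-rule — branch into (q3 | ~(q3 -> ((q1 <-> q2) & ~q2)))  //  (~q4 & q4).
  branch 1 (add (q3 | ~(q3 -> ((q1 <-> q2) & ~q2)))):
    (q3 | ~(q3 -> ((q1 <-> q2) & ~q2))): β-rule — branch into q3  //  ~(q3 -> ((q1 <-> q2) & ~q2)).
      branch 1.1 (add q3):
        ○ open, literals {q3=1}.
      branch 1.2 (add ~(q3 -> ((q1 <-> q2) & ~q2))):
        ~(q3 -> ((q1 <-> q2) & ~q2)): α-rule — add q3, ~((q1 <-> q2) & ~q2).
        ~((q1 <-> q2) & ~q2): β-rule — branch into ~(q1 <-> q2)  //  ~~q2.
          branch 1.2.1 (add ~(q1 <-> q2)):
            ~(q1 <-> q2): β-rule — branch into q1, ~q2  //  ~q1, q2.
              branch 1.2.1.1 (add q1, ~q2):
                ○ open, literals {q1=1, q2=0, q3=1}.
              branch 1.2.1.2 (add ~q1, q2):
                ○ open, literals {q1=0, q2=1, q3=1}.
          branch 1.2.2 (add ~~q2):
            ○ open, literals {q2=1, q3=1}.
  branch 2 (add (~q4 & q4)):
    (~q4 & q4): α-rule — add ~q4, q4.
    × closes — contains both q4 and ~q4.
1 branch closed, 4 open.
Each open branch fixes some atoms; the unmentioned ones are free. Counting distinct full assignments: branch {q3=1} (q2, q1, q4) contributes 8 new; branch {q1=1, q2=0, q3=1} (q4) contributes 0 new; branch {q1=0, q2=1, q3=1} (q4) contributes 0 new; branch {q2=1, q3=1} (q1, q4) contributes 0 new. Total: 8.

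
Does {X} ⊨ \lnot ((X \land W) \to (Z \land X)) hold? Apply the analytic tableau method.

Initial set: {X; \lnot \lnot ((X \land W) \to (Z \land X))}.
\lnot \lnot ((X \land W) \to (Z \land X)): β-rule — branch into \lnot (X \land W)  //  (Z \land X).
  branch 1 (add \lnot (X \land W)):
    \lnot (X \land W): β-rule — branch into \lnot X  //  \lnot W.
      branch 1.1 (add \lnot X):
        × closes — contains both X and \lnot X.
      branch 1.2 (add \lnot W):
        ○ open, literals {W=F, X=T}.
  branch 2 (add (Z \land X)):
    (Z \land X): α-rule — add Z, X.
    ○ open, literals {X=T, Z=T}.
1 branch closed, 2 open.
An open branch gives a countermodel: W=F, X=T (unmentioned atoms arbitrary); the premises hold there but the conclusion fails.

No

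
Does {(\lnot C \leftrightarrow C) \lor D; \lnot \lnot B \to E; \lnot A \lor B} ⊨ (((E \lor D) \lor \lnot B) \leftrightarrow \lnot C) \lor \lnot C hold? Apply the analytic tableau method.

Initial set: {T ((\lnot C \leftrightarrow C) \lor D); T (\lnot \lnot B \to E); T (\lnot A \lor B); F ((((E \lor D) \lor \lnot B) \leftrightarrow \lnot C) \lor \lnot C)}.
F ((((E \lor D) \lor \lnot B) \leftrightarrow \lnot C) \lor \lnot C): α-rule — add F (((E \lor D) \lor \lnot B) \leftrightarrow \lnot C), F \lnot C.
T ((\lnot C \leftrightarrow C) \lor D): β-rule — branch into T (\lnot C \leftrightarrow C)  //  T D.
  branch 1 (add T (\lnot C \leftrightarrow C)):
    T (\lnot \lnot B \to E): β-rule — branch into F \lnot \lnot B  //  T E.
      branch 1.1 (add F \lnot \lnot B):
        F \lnot \lnot B: drop double negation, giving F B.
        T (\lnot A \lor B): β-rule — branch into T \lnot A  //  T B.
          branch 1.1.1 (add T \lnot A):
            F (((E \lor D) \lor \lnot B) \leftrightarrow \lnot C): β-rule — branch into T ((E \lor D) \lor \lnot B), F \lnot C  //  F ((E \lor D) \lor \lnot B), T \lnot C.
              branch 1.1.1.1 (add T ((E \lor D) \lor \lnot B), F \lnot C):
                T (\lnot C \leftrightarrow C): β-rule — branch into T \lnot C, T C  //  F \lnot C, F C.
                  branch 1.1.1.1.1 (add T \lnot C, T C):
                    × closes — contains both C and \lnot C.
                  branch 1.1.1.1.2 (add F \lnot C, F C):
                    × closes — contains both C and \lnot C.
              branch 1.1.1.2 (add F ((E \lor D) \lor \lnot B), T \lnot C):
                × closes — contains both C and \lnot C.
          branch 1.1.2 (add T B):
            × closes — contains both B and \lnot B.
      branch 1.2 (add T E):
        T (\lnot A \lor B): β-rule — branch into T \lnot A  //  T B.
          branch 1.2.1 (add T \lnot A):
            F (((E \lor D) \lor \lnot B) \leftrightarrow \lnot C): β-rule — branch into T ((E \lor D) \lor \lnot B), F \lnot C  //  F ((E \lor D) \lor \lnot B), T \lnot C.
              branch 1.2.1.1 (add T ((E \lor D) \lor \lnot B), F \lnot C):
                T (\lnot C \leftrightarrow C): β-rule — branch into T \lnot C, T C  //  F \lnot C, F C.
                  branch 1.2.1.1.1 (add T \lnot C, T C):
                    × closes — contains both C and \lnot C.
                  branch 1.2.1.1.2 (add F \lnot C, F C):
                    × closes — contains both C and \lnot C.
              branch 1.2.1.2 (add F ((E \lor D) \lor \lnot B), T \lnot C):
                × closes — contains both C and \lnot C.
          branch 1.2.2 (add T B):
            F (((E \lor D) \lor \lnot B) \leftrightarrow \lnot C): β-rule — branch into T ((E \lor D) \lor \lnot B), F \lnot C  //  F ((E \lor D) \lor \lnot B), T \lnot C.
              branch 1.2.2.1 (add T ((E \lor D) \lor \lnot B), F \lnot C):
                T (\lnot C \leftrightarrow C): β-rule — branch into T \lnot C, T C  //  F \lnot C, F C.
                  branch 1.2.2.1.1 (add T \lnot C, T C):
                    × closes — contains both C and \lnot C.
                  branch 1.2.2.1.2 (add F \lnot C, F C):
                    × closes — contains both C and \lnot C.
              branch 1.2.2.2 (add F ((E \lor D) \lor \lnot B), T \lnot C):
                × closes — contains both C and \lnot C.
  branch 2 (add T D):
    T (\lnot \lnot B \to E): β-rule — branch into F \lnot \lnot B  //  T E.
      branch 2.1 (add F \lnot \lnot B):
        F \lnot \lnot B: drop double negation, giving F B.
        T (\lnot A \lor B): β-rule — branch into T \lnot A  //  T B.
          branch 2.1.1 (add T \lnot A):
            F (((E \lor D) \lor \lnot B) \leftrightarrow \lnot C): β-rule — branch into T ((E \lor D) \lor \lnot B), F \lnot C  //  F ((E \lor D) \lor \lnot B), T \lnot C.
              branch 2.1.1.1 (add T ((E \lor D) \lor \lnot B), F \lnot C):
                T ((E \lor D) \lor \lnot B): β-rule — branch into T (E \lor D)  //  T \lnot B.
                  branch 2.1.1.1.1 (add T (E \lor D)):
                    T (E \lor D): β-rule — branch into T E  //  T D.
                      branch 2.1.1.1.1.1 (add T E):
                        ○ open, literals {A=false, B=false, C=true, D=true, E=true}.
                      branch 2.1.1.1.1.2 (add T D):
                        ○ open, literals {A=false, B=false, C=true, D=true}.
                  branch 2.1.1.1.2 (add T \lnot B):
                    ○ open, literals {A=false, B=false, C=true, D=true}.
              branch 2.1.1.2 (add F ((E \lor D) \lor \lnot B), T \lnot C):
                × closes — contains both C and \lnot C.
          branch 2.1.2 (add T B):
            × closes — contains both B and \lnot B.
      branch 2.2 (add T E):
        T (\lnot A \lor B): β-rule — branch into T \lnot A  //  T B.
          branch 2.2.1 (add T \lnot A):
            F (((E \lor D) \lor \lnot B) \leftrightarrow \lnot C): β-rule — branch into T ((E \lor D) \lor \lnot B), F \lnot C  //  F ((E \lor D) \lor \lnot B), T \lnot C.
              branch 2.2.1.1 (add T ((E \lor D) \lor \lnot B), F \lnot C):
                T ((E \lor D) \lor \lnot B): β-rule — branch into T (E \lor D)  //  T \lnot B.
                  branch 2.2.1.1.1 (add T (E \lor D)):
                    T (E \lor D): β-rule — branch into T E  //  T D.
                      branch 2.2.1.1.1.1 (add T E):
                        ○ open, literals {A=false, C=true, D=true, E=true}.
                      branch 2.2.1.1.1.2 (add T D):
                        ○ open, literals {A=false, C=true, D=true, E=true}.
                  branch 2.2.1.1.2 (add T \lnot B):
                    ○ open, literals {A=false, B=false, C=true, D=true, E=true}.
              branch 2.2.1.2 (add F ((E \lor D) \lor \lnot B), T \lnot C):
                × closes — contains both C and \lnot C.
          branch 2.2.2 (add T B):
            F (((E \lor D) \lor \lnot B) \leftrightarrow \lnot C): β-rule — branch into T ((E \lor D) \lor \lnot B), F \lnot C  //  F ((E \lor D) \lor \lnot B), T \lnot C.
              branch 2.2.2.1 (add T ((E \lor D) \lor \lnot B), F \lnot C):
                T ((E \lor D) \lor \lnot B): β-rule — branch into T (E \lor D)  //  T \lnot B.
                  branch 2.2.2.1.1 (add T (E \lor D)):
                    T (E \lor D): β-rule — branch into T E  //  T D.
                      branch 2.2.2.1.1.1 (add T E):
                        ○ open, literals {B=true, C=true, D=true, E=true}.
                      branch 2.2.2.1.1.2 (add T D):
                        ○ open, literals {B=true, C=true, D=true, E=true}.
                  branch 2.2.2.1.2 (add T \lnot B):
                    × closes — contains both B and \lnot B.
              branch 2.2.2.2 (add F ((E \lor D) \lor \lnot B), T \lnot C):
                × closes — contains both C and \lnot C.
15 branches closed, 8 open.
An open branch gives a countermodel: A=false, B=false, C=true, D=true, E=true (unmentioned atoms arbitrary); the premises hold there but the conclusion fails.

No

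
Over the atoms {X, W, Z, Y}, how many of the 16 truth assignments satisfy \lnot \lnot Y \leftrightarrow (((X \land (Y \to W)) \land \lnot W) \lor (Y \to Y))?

8

Initial set: {T (\lnot \lnot Y \leftrightarrow (((X \land (Y \to W)) \land \lnot W) \lor (Y \to Y)))}.
T (\lnot \lnot Y \leftrightarrow (((X \land (Y \to W)) \land \lnot W) \lor (Y \to Y))): β-rule — branch into T \lnot \lnot Y, T (((X \land (Y \to W)) \land \lnot W) \lor (Y \to Y))  //  F \lnot \lnot Y, F (((X \land (Y \to W)) \land \lnot W) \lor (Y \to Y)).
  branch 1 (add T \lnot \lnot Y, T (((X \land (Y \to W)) \land \lnot W) \lor (Y \to Y))):
    T \lnot \lnot Y: drop double negation, giving T Y.
    T (((X \land (Y \to W)) \land \lnot W) \lor (Y \to Y)): β-rule — branch into T ((X \land (Y \to W)) \land \lnot W)  //  T (Y \to Y).
      branch 1.1 (add T ((X \land (Y \to W)) \land \lnot W)):
        T ((X \land (Y \to W)) \land \lnot W): α-rule — add T (X \land (Y \to W)), T \lnot W.
        T (X \land (Y \to W)): α-rule — add T X, T (Y \to W).
        T (Y \to W): β-rule — branch into F Y  //  T W.
          branch 1.1.1 (add F Y):
            × closes — contains both Y and \lnot Y.
          branch 1.1.2 (add T W):
            × closes — contains both W and \lnot W.
      branch 1.2 (add T (Y \to Y)):
        T (Y \to Y): β-rule — branch into F Y  //  T Y.
          branch 1.2.1 (add F Y):
            × closes — contains both Y and \lnot Y.
          branch 1.2.2 (add T Y):
            ○ open, literals {Y=1}.
  branch 2 (add F \lnot \lnot Y, F (((X \land (Y \to W)) \land \lnot W) \lor (Y \to Y))):
    F \lnot \lnot Y: drop double negation, giving F Y.
    F (((X \land (Y \to W)) \land \lnot W) \lor (Y \to Y)): α-rule — add F ((X \land (Y \to W)) \land \lnot W), F (Y \to Y).
    F (Y \to Y): α-rule — add T Y, F Y.
    × closes — contains both Y and \lnot Y.
4 branches closed, 1 open.
Each open branch fixes some atoms; the unmentioned ones are free. Counting distinct full assignments: branch {Y=1} (X, W, Z) contributes 8 new. Total: 8.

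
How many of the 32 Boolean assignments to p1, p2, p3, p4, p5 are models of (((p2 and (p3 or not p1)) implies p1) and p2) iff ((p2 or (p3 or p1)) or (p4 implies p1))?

Initial set: {((((p2 and (p3 or not p1)) implies p1) and p2) iff ((p2 or (p3 or p1)) or (p4 implies p1)))}.
((((p2 and (p3 or not p1)) implies p1) and p2) iff ((p2 or (p3 or p1)) or (p4 implies p1))): β-rule — branch into (((p2 and (p3 or not p1)) implies p1) and p2), ((p2 or (p3 or p1)) or (p4 implies p1))  //  not (((p2 and (p3 or not p1)) implies p1) and p2), not ((p2 or (p3 or p1)) or (p4 implies p1)).
  branch 1 (add (((p2 and (p3 or not p1)) implies p1) and p2), ((p2 or (p3 or p1)) or (p4 implies p1))):
    (((p2 and (p3 or not p1)) implies p1) and p2): α-rule — add ((p2 and (p3 or not p1)) implies p1), p2.
    ((p2 or (p3 or p1)) or (p4 implies p1)): β-rule — branch into (p2 or (p3 or p1))  //  (p4 implies p1).
      branch 1.1 (add (p2 or (p3 or p1))):
        ((p2 and (p3 or not p1)) implies p1): β-rule — branch into not (p2 and (p3 or not p1))  //  p1.
          branch 1.1.1 (add not (p2 and (p3 or not p1))):
            (p2 or (p3 or p1)): β-rule — branch into p2  //  (p3 or p1).
              branch 1.1.1.1 (add p2):
                not (p2 and (p3 or not p1)): β-rule — branch into not p2  //  not (p3 or not p1).
                  branch 1.1.1.1.1 (add not p2):
                    × closes — contains both p2 and not p2.
                  branch 1.1.1.1.2 (add not (p3 or not p1)):
                    not (p3 or not p1): α-rule — add not p3, not not p1.
                    ○ open, literals {p1=true, p2=true, p3=false}.
              branch 1.1.1.2 (add (p3 or p1)):
                not (p2 and (p3 or not p1)): β-rule — branch into not p2  //  not (p3 or not p1).
                  branch 1.1.1.2.1 (add not p2):
                    × closes — contains both p2 and not p2.
                  branch 1.1.1.2.2 (add not (p3 or not p1)):
                    not (p3 or not p1): α-rule — add not p3, not not p1.
                    (p3 or p1): β-rule — branch into p3  //  p1.
                      branch 1.1.1.2.2.1 (add p3):
                        × closes — contains both p3 and not p3.
                      branch 1.1.1.2.2.2 (add p1):
                        ○ open, literals {p1=true, p2=true, p3=false}.
          branch 1.1.2 (add p1):
            (p2 or (p3 or p1)): β-rule — branch into p2  //  (p3 or p1).
              branch 1.1.2.1 (add p2):
                ○ open, literals {p1=true, p2=true}.
              branch 1.1.2.2 (add (p3 or p1)):
                (p3 or p1): β-rule — branch into p3  //  p1.
                  branch 1.1.2.2.1 (add p3):
                    ○ open, literals {p1=true, p2=true, p3=true}.
                  branch 1.1.2.2.2 (add p1):
                    ○ open, literals {p1=true, p2=true}.
      branch 1.2 (add (p4 implies p1)):
        ((p2 and (p3 or not p1)) implies p1): β-rule — branch into not (p2 and (p3 or not p1))  //  p1.
          branch 1.2.1 (add not (p2 and (p3 or not p1))):
            (p4 implies p1): β-rule — branch into not p4  //  p1.
              branch 1.2.1.1 (add not p4):
                not (p2 and (p3 or not p1)): β-rule — branch into not p2  //  not (p3 or not p1).
                  branch 1.2.1.1.1 (add not p2):
                    × closes — contains both p2 and not p2.
                  branch 1.2.1.1.2 (add not (p3 or not p1)):
                    not (p3 or not p1): α-rule — add not p3, not not p1.
                    ○ open, literals {p1=true, p2=true, p3=false, p4=false}.
              branch 1.2.1.2 (add p1):
                not (p2 and (p3 or not p1)): β-rule — branch into not p2  //  not (p3 or not p1).
                  branch 1.2.1.2.1 (add not p2):
                    × closes — contains both p2 and not p2.
                  branch 1.2.1.2.2 (add not (p3 or not p1)):
                    not (p3 or not p1): α-rule — add not p3, not not p1.
                    ○ open, literals {p1=true, p2=true, p3=false}.
          branch 1.2.2 (add p1):
            (p4 implies p1): β-rule — branch into not p4  //  p1.
              branch 1.2.2.1 (add not p4):
                ○ open, literals {p1=true, p2=true, p4=false}.
              branch 1.2.2.2 (add p1):
                ○ open, literals {p1=true, p2=true}.
  branch 2 (add not (((p2 and (p3 or not p1)) implies p1) and p2), not ((p2 or (p3 or p1)) or (p4 implies p1))):
    not ((p2 or (p3 or p1)) or (p4 implies p1)): α-rule — add not (p2 or (p3 or p1)), not (p4 implies p1).
    not (p2 or (p3 or p1)): α-rule — add not p2, not (p3 or p1).
    not (p4 implies p1): α-rule — add p4, not p1.
    not (p3 or p1): α-rule — add not p3, not p1.
    not (((p2 and (p3 or not p1)) implies p1) and p2): β-rule — branch into not ((p2 and (p3 or not p1)) implies p1)  //  not p2.
      branch 2.1 (add not ((p2 and (p3 or not p1)) implies p1)):
        not ((p2 and (p3 or not p1)) implies p1): α-rule — add (p2 and (p3 or not p1)), not p1.
        (p2 and (p3 or not p1)): α-rule — add p2, (p3 or not p1).
        × closes — contains both p2 and not p2.
      branch 2.2 (add not p2):
        ○ open, literals {p1=false, p2=false, p3=false, p4=true}.
6 branches closed, 10 open.
Each open branch fixes some atoms; the unmentioned ones are free. Counting distinct full assignments: branch {p1=true, p2=true, p3=false} (p4, p5) contributes 4 new; branch {p1=true, p2=true, p3=false} (p4, p5) contributes 0 new; branch {p1=true, p2=true} (p3, p4, p5) contributes 4 new; branch {p1=true, p2=true, p3=true} (p4, p5) contributes 0 new; branch {p1=true, p2=true} (p3, p4, p5) contributes 0 new; branch {p1=true, p2=true, p3=false, p4=false} (p5) contributes 0 new; branch {p1=true, p2=true, p3=false} (p4, p5) contributes 0 new; branch {p1=true, p2=true, p4=false} (p3, p5) contributes 0 new; branch {p1=true, p2=true} (p3, p4, p5) contributes 0 new; branch {p1=false, p2=false, p3=false, p4=true} (p5) contributes 2 new. Total: 10.

10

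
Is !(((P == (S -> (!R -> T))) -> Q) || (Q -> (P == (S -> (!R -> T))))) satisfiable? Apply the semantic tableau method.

Initial set: {!(((P == (S -> (!R -> T))) -> Q) || (Q -> (P == (S -> (!R -> T)))))}.
!(((P == (S -> (!R -> T))) -> Q) || (Q -> (P == (S -> (!R -> T))))): α-rule — add !((P == (S -> (!R -> T))) -> Q), !(Q -> (P == (S -> (!R -> T)))).
!((P == (S -> (!R -> T))) -> Q): α-rule — add (P == (S -> (!R -> T))), !Q.
!(Q -> (P == (S -> (!R -> T)))): α-rule — add Q, !(P == (S -> (!R -> T))).
× closes — contains both Q and !Q.
All 1 branch closes.
Every branch closed; the formula is unsatisfiable.

Unsatisfiable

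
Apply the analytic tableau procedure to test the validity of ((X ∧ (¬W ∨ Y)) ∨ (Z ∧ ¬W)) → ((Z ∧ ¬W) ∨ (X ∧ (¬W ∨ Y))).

Assume the negation and expand:
Initial set: {¬(((X ∧ (¬W ∨ Y)) ∨ (Z ∧ ¬W)) → ((Z ∧ ¬W) ∨ (X ∧ (¬W ∨ Y))))}.
¬(((X ∧ (¬W ∨ Y)) ∨ (Z ∧ ¬W)) → ((Z ∧ ¬W) ∨ (X ∧ (¬W ∨ Y)))): α-rule — add ((X ∧ (¬W ∨ Y)) ∨ (Z ∧ ¬W)), ¬((Z ∧ ¬W) ∨ (X ∧ (¬W ∨ Y))).
¬((Z ∧ ¬W) ∨ (X ∧ (¬W ∨ Y))): α-rule — add ¬(Z ∧ ¬W), ¬(X ∧ (¬W ∨ Y)).
((X ∧ (¬W ∨ Y)) ∨ (Z ∧ ¬W)): β-rule — branch into (X ∧ (¬W ∨ Y))  //  (Z ∧ ¬W).
  branch 1 (add (X ∧ (¬W ∨ Y))):
    (X ∧ (¬W ∨ Y)): α-rule — add X, (¬W ∨ Y).
    ¬(Z ∧ ¬W): β-rule — branch into ¬Z  //  ¬¬W.
      branch 1.1 (add ¬Z):
        ¬(X ∧ (¬W ∨ Y)): β-rule — branch into ¬X  //  ¬(¬W ∨ Y).
          branch 1.1.1 (add ¬X):
            × closes — contains both X and ¬X.
          branch 1.1.2 (add ¬(¬W ∨ Y)):
            ¬(¬W ∨ Y): α-rule — add ¬¬W, ¬Y.
            (¬W ∨ Y): β-rule — branch into ¬W  //  Y.
              branch 1.1.2.1 (add ¬W):
                × closes — contains both W and ¬W.
              branch 1.1.2.2 (add Y):
                × closes — contains both Y and ¬Y.
      branch 1.2 (add ¬¬W):
        ¬(X ∧ (¬W ∨ Y)): β-rule — branch into ¬X  //  ¬(¬W ∨ Y).
          branch 1.2.1 (add ¬X):
            × closes — contains both X and ¬X.
          branch 1.2.2 (add ¬(¬W ∨ Y)):
            ¬(¬W ∨ Y): α-rule — add ¬¬W, ¬Y.
            (¬W ∨ Y): β-rule — branch into ¬W  //  Y.
              branch 1.2.2.1 (add ¬W):
                × closes — contains both W and ¬W.
              branch 1.2.2.2 (add Y):
                × closes — contains both Y and ¬Y.
  branch 2 (add (Z ∧ ¬W)):
    (Z ∧ ¬W): α-rule — add Z, ¬W.
    ¬(Z ∧ ¬W): β-rule — branch into ¬Z  //  ¬¬W.
      branch 2.1 (add ¬Z):
        × closes — contains both Z and ¬Z.
      branch 2.2 (add ¬¬W):
        × closes — contains both W and ¬W.
All 8 branches close.
Every branch closed, so the negation is unsatisfiable and the formula is valid.

Valid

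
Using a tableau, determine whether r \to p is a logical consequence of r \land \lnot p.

No

Initial set: {(r \land \lnot p); \lnot (r \to p)}.
(r \land \lnot p): α-rule — add r, \lnot p.
\lnot (r \to p): α-rule — add r, \lnot p.
○ open, literals {p=false, r=true}.
0 branches closed, 1 open.
An open branch gives a countermodel: p=false, r=true (unmentioned atoms arbitrary); the premises hold there but the conclusion fails.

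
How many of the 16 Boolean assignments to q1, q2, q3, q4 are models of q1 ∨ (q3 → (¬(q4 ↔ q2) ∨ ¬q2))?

15

Initial set: {(q1 ∨ (q3 → (¬(q4 ↔ q2) ∨ ¬q2)))}.
(q1 ∨ (q3 → (¬(q4 ↔ q2) ∨ ¬q2))): β-rule — branch into q1  //  (q3 → (¬(q4 ↔ q2) ∨ ¬q2)).
  branch 1 (add q1):
    ○ open, literals {q1=true}.
  branch 2 (add (q3 → (¬(q4 ↔ q2) ∨ ¬q2))):
    (q3 → (¬(q4 ↔ q2) ∨ ¬q2)): β-rule — branch into ¬q3  //  (¬(q4 ↔ q2) ∨ ¬q2).
      branch 2.1 (add ¬q3):
        ○ open, literals {q3=false}.
      branch 2.2 (add (¬(q4 ↔ q2) ∨ ¬q2)):
        (¬(q4 ↔ q2) ∨ ¬q2): β-rule — branch into ¬(q4 ↔ q2)  //  ¬q2.
          branch 2.2.1 (add ¬(q4 ↔ q2)):
            ¬(q4 ↔ q2): β-rule — branch into q4, ¬q2  //  ¬q4, q2.
              branch 2.2.1.1 (add q4, ¬q2):
                ○ open, literals {q2=false, q4=true}.
              branch 2.2.1.2 (add ¬q4, q2):
                ○ open, literals {q2=true, q4=false}.
          branch 2.2.2 (add ¬q2):
            ○ open, literals {q2=false}.
0 branches closed, 5 open.
Each open branch fixes some atoms; the unmentioned ones are free. Counting distinct full assignments: branch {q1=true} (q2, q3, q4) contributes 8 new; branch {q3=false} (q1, q2, q4) contributes 4 new; branch {q2=false, q4=true} (q1, q3) contributes 1 new; branch {q2=true, q4=false} (q1, q3) contributes 1 new; branch {q2=false} (q1, q3, q4) contributes 1 new. Total: 15.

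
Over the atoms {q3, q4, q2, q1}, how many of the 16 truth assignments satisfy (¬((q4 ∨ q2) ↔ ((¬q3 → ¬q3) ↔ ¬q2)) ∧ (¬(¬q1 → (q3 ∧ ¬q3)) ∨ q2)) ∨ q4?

14

Initial set: {((¬((q4 ∨ q2) ↔ ((¬q3 → ¬q3) ↔ ¬q2)) ∧ (¬(¬q1 → (q3 ∧ ¬q3)) ∨ q2)) ∨ q4)}.
((¬((q4 ∨ q2) ↔ ((¬q3 → ¬q3) ↔ ¬q2)) ∧ (¬(¬q1 → (q3 ∧ ¬q3)) ∨ q2)) ∨ q4): β-rule — branch into (¬((q4 ∨ q2) ↔ ((¬q3 → ¬q3) ↔ ¬q2)) ∧ (¬(¬q1 → (q3 ∧ ¬q3)) ∨ q2))  //  q4.
  branch 1 (add (¬((q4 ∨ q2) ↔ ((¬q3 → ¬q3) ↔ ¬q2)) ∧ (¬(¬q1 → (q3 ∧ ¬q3)) ∨ q2))):
    (¬((q4 ∨ q2) ↔ ((¬q3 → ¬q3) ↔ ¬q2)) ∧ (¬(¬q1 → (q3 ∧ ¬q3)) ∨ q2)): α-rule — add ¬((q4 ∨ q2) ↔ ((¬q3 → ¬q3) ↔ ¬q2)), (¬(¬q1 → (q3 ∧ ¬q3)) ∨ q2).
    ¬((q4 ∨ q2) ↔ ((¬q3 → ¬q3) ↔ ¬q2)): β-rule — branch into (q4 ∨ q2), ¬((¬q3 → ¬q3) ↔ ¬q2)  //  ¬(q4 ∨ q2), ((¬q3 → ¬q3) ↔ ¬q2).
      branch 1.1 (add (q4 ∨ q2), ¬((¬q3 → ¬q3) ↔ ¬q2)):
        (¬(¬q1 → (q3 ∧ ¬q3)) ∨ q2): β-rule — branch into ¬(¬q1 → (q3 ∧ ¬q3))  //  q2.
          branch 1.1.1 (add ¬(¬q1 → (q3 ∧ ¬q3))):
            ¬(¬q1 → (q3 ∧ ¬q3)): α-rule — add ¬q1, ¬(q3 ∧ ¬q3).
            (q4 ∨ q2): β-rule — branch into q4  //  q2.
              branch 1.1.1.1 (add q4):
                ¬((¬q3 → ¬q3) ↔ ¬q2): β-rule — branch into (¬q3 → ¬q3), ¬¬q2  //  ¬(¬q3 → ¬q3), ¬q2.
                  branch 1.1.1.1.1 (add (¬q3 → ¬q3), ¬¬q2):
                    ¬(q3 ∧ ¬q3): β-rule — branch into ¬q3  //  ¬¬q3.
                      branch 1.1.1.1.1.1 (add ¬q3):
                        (¬q3 → ¬q3): β-rule — branch into ¬¬q3  //  ¬q3.
                          branch 1.1.1.1.1.1.1 (add ¬¬q3):
                            × closes — contains both q3 and ¬q3.
                          branch 1.1.1.1.1.1.2 (add ¬q3):
                            ○ open, literals {q1=0, q2=1, q3=0, q4=1}.
                      branch 1.1.1.1.1.2 (add ¬¬q3):
                        (¬q3 → ¬q3): β-rule — branch into ¬¬q3  //  ¬q3.
                          branch 1.1.1.1.1.2.1 (add ¬¬q3):
                            ○ open, literals {q1=0, q2=1, q3=1, q4=1}.
                          branch 1.1.1.1.1.2.2 (add ¬q3):
                            × closes — contains both q3 and ¬q3.
                  branch 1.1.1.1.2 (add ¬(¬q3 → ¬q3), ¬q2):
                    ¬(¬q3 → ¬q3): α-rule — add ¬q3, ¬¬q3.
                    × closes — contains both q3 and ¬q3.
              branch 1.1.1.2 (add q2):
                ¬((¬q3 → ¬q3) ↔ ¬q2): β-rule — branch into (¬q3 → ¬q3), ¬¬q2  //  ¬(¬q3 → ¬q3), ¬q2.
                  branch 1.1.1.2.1 (add (¬q3 → ¬q3), ¬¬q2):
                    ¬(q3 ∧ ¬q3): β-rule — branch into ¬q3  //  ¬¬q3.
                      branch 1.1.1.2.1.1 (add ¬q3):
                        (¬q3 → ¬q3): β-rule — branch into ¬¬q3  //  ¬q3.
                          branch 1.1.1.2.1.1.1 (add ¬¬q3):
                            × closes — contains both q3 and ¬q3.
                          branch 1.1.1.2.1.1.2 (add ¬q3):
                            ○ open, literals {q1=0, q2=1, q3=0}.
                      branch 1.1.1.2.1.2 (add ¬¬q3):
                        (¬q3 → ¬q3): β-rule — branch into ¬¬q3  //  ¬q3.
                          branch 1.1.1.2.1.2.1 (add ¬¬q3):
                            ○ open, literals {q1=0, q2=1, q3=1}.
                          branch 1.1.1.2.1.2.2 (add ¬q3):
                            × closes — contains both q3 and ¬q3.
                  branch 1.1.1.2.2 (add ¬(¬q3 → ¬q3), ¬q2):
                    × closes — contains both q2 and ¬q2.
          branch 1.1.2 (add q2):
            (q4 ∨ q2): β-rule — branch into q4  //  q2.
              branch 1.1.2.1 (add q4):
                ¬((¬q3 → ¬q3) ↔ ¬q2): β-rule — branch into (¬q3 → ¬q3), ¬¬q2  //  ¬(¬q3 → ¬q3), ¬q2.
                  branch 1.1.2.1.1 (add (¬q3 → ¬q3), ¬¬q2):
                    (¬q3 → ¬q3): β-rule — branch into ¬¬q3  //  ¬q3.
                      branch 1.1.2.1.1.1 (add ¬¬q3):
                        ○ open, literals {q2=1, q3=1, q4=1}.
                      branch 1.1.2.1.1.2 (add ¬q3):
                        ○ open, literals {q2=1, q3=0, q4=1}.
                  branch 1.1.2.1.2 (add ¬(¬q3 → ¬q3), ¬q2):
                    × closes — contains both q2 and ¬q2.
              branch 1.1.2.2 (add q2):
                ¬((¬q3 → ¬q3) ↔ ¬q2): β-rule — branch into (¬q3 → ¬q3), ¬¬q2  //  ¬(¬q3 → ¬q3), ¬q2.
                  branch 1.1.2.2.1 (add (¬q3 → ¬q3), ¬¬q2):
                    (¬q3 → ¬q3): β-rule — branch into ¬¬q3  //  ¬q3.
                      branch 1.1.2.2.1.1 (add ¬¬q3):
                        ○ open, literals {q2=1, q3=1}.
                      branch 1.1.2.2.1.2 (add ¬q3):
                        ○ open, literals {q2=1, q3=0}.
                  branch 1.1.2.2.2 (add ¬(¬q3 → ¬q3), ¬q2):
                    × closes — contains both q2 and ¬q2.
      branch 1.2 (add ¬(q4 ∨ q2), ((¬q3 → ¬q3) ↔ ¬q2)):
        ¬(q4 ∨ q2): α-rule — add ¬q4, ¬q2.
        (¬(¬q1 → (q3 ∧ ¬q3)) ∨ q2): β-rule — branch into ¬(¬q1 → (q3 ∧ ¬q3))  //  q2.
          branch 1.2.1 (add ¬(¬q1 → (q3 ∧ ¬q3))):
            ¬(¬q1 → (q3 ∧ ¬q3)): α-rule — add ¬q1, ¬(q3 ∧ ¬q3).
            ((¬q3 → ¬q3) ↔ ¬q2): β-rule — branch into (¬q3 → ¬q3), ¬q2  //  ¬(¬q3 → ¬q3), ¬¬q2.
              branch 1.2.1.1 (add (¬q3 → ¬q3), ¬q2):
                ¬(q3 ∧ ¬q3): β-rule — branch into ¬q3  //  ¬¬q3.
                  branch 1.2.1.1.1 (add ¬q3):
                    (¬q3 → ¬q3): β-rule — branch into ¬¬q3  //  ¬q3.
                      branch 1.2.1.1.1.1 (add ¬¬q3):
                        × closes — contains both q3 and ¬q3.
                      branch 1.2.1.1.1.2 (add ¬q3):
                        ○ open, literals {q1=0, q2=0, q3=0, q4=0}.
                  branch 1.2.1.1.2 (add ¬¬q3):
                    (¬q3 → ¬q3): β-rule — branch into ¬¬q3  //  ¬q3.
                      branch 1.2.1.1.2.1 (add ¬¬q3):
                        ○ open, literals {q1=0, q2=0, q3=1, q4=0}.
                      branch 1.2.1.1.2.2 (add ¬q3):
                        × closes — contains both q3 and ¬q3.
              branch 1.2.1.2 (add ¬(¬q3 → ¬q3), ¬¬q2):
                × closes — contains both q2 and ¬q2.
          branch 1.2.2 (add q2):
            × closes — contains both q2 and ¬q2.
  branch 2 (add q4):
    ○ open, literals {q4=1}.
12 branches closed, 11 open.
Each open branch fixes some atoms; the unmentioned ones are free. Counting distinct full assignments: branch {q1=0, q2=1, q3=0, q4=1} (none free) contributes 1 new; branch {q1=0, q2=1, q3=1, q4=1} (none free) contributes 1 new; branch {q1=0, q2=1, q3=0} (q4) contributes 1 new; branch {q1=0, q2=1, q3=1} (q4) contributes 1 new; branch {q2=1, q3=1, q4=1} (q1) contributes 1 new; branch {q2=1, q3=0, q4=1} (q1) contributes 1 new; branch {q2=1, q3=1} (q4, q1) contributes 1 new; branch {q2=1, q3=0} (q4, q1) contributes 1 new; branch {q1=0, q2=0, q3=0, q4=0} (none free) contributes 1 new; branch {q1=0, q2=0, q3=1, q4=0} (none free) contributes 1 new; branch {q4=1} (q3, q2, q1) contributes 4 new. Total: 14.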